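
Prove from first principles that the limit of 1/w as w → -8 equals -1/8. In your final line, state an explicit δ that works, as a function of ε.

Suppose ε > 0. We seek δ > 0 such that 0 < |w + 8| < δ implies |1/w + 1/8| < ε.
|1/w + 1/8| = |-8 − w|/(8·|w|) = |w + 8|/(8|w|).
Require δ ≤ 4 so that |w| > 8 − 4 = 4, hence 8|w| > 32.
Then |1/w + 1/8| < |w + 8|/32, which is < ε when |w + 8| < 32ε.
Take δ = min(4, 32ε). Then 0 < |w + 8| < δ gives both |w + 8| < 4 and |w + 8| < 32ε, so |1/w + 1/8| < ε.

δ = min(4, 32ε)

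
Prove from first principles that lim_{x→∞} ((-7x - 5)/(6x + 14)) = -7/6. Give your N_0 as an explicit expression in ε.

Let ε > 0. We seek N_0 > 0 such that x > N_0 implies |(-7x - 5)/(6x + 14) + 7/6| < ε.
(-7x - 5)/(6x + 14) + 7/6 = (6(-7x - 5) − (-7)(6x + 14)) / (6(6x + 14)) = 68/(6(6x + 14)).
For x > 0 we have 6x + 14 > 6x, so |(-7x - 5)/(6x + 14) + 7/6| = 68/(6(6x + 14)) < 68/(6·6x) = (17/9)/x.
Thus |(-7x - 5)/(6x + 14) + 7/6| < ε whenever x > (17/9)/ε.
Take N_0 = (17/9)/ε. If x > N_0 then |(-7x - 5)/(6x + 14) + 7/6| < (17/9)/x < ε.

N_0 = (17/9)/ε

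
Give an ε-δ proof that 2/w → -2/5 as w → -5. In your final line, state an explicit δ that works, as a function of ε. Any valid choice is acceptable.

δ = min(5/2, (25/4)ε)

Suppose ε > 0. We seek δ > 0 such that 0 < |w + 5| < δ implies |2/w + 2/5| < ε.
|2/w + 2/5| = 2·|-5 − w|/(5·|w|) = 2|w + 5|/(5|w|).
Require δ ≤ 5/2 so that |w| > 5 − 5/2 = 5/2, hence 5|w| > 25/2.
Then |2/w + 2/5| < 2|w + 5|/(25/2), which is < ε when |w + 5| < (25/4)ε.
Take δ = min(5/2, (25/4)ε). Then 0 < |w + 5| < δ gives both |w + 5| < 5/2 and |w + 5| < (25/4)ε, so |2/w + 2/5| < ε.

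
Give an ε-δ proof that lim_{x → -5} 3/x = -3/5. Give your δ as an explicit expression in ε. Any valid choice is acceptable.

Let ε > 0. We seek δ > 0 such that 0 < |x + 5| < δ implies |3/x + 3/5| < ε.
|3/x + 3/5| = 3·|-5 − x|/(5·|x|) = 3|x + 5|/(5|x|).
Restrict δ ≤ 5/2. Then |x + 5| < 5/2 gives |x| > 5/2, so 5|x| > 25/2.
Then |3/x + 3/5| < 3|x + 5|/(25/2), which is < ε when |x + 5| < (25/6)ε.
Take δ = min(5/2, (25/6)ε). Then 0 < |x + 5| < δ gives both |x + 5| < 5/2 and |x + 5| < (25/6)ε, so |3/x + 3/5| < ε.

δ = min(5/2, (25/6)ε)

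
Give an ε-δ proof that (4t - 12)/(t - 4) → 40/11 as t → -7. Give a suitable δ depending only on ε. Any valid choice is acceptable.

Let ε > 0. We want δ > 0 with 0 < |t + 7| < δ ⇒ |(4t - 12)/(t - 4) − (40/11)| < ε.
Combining over a common denominator, (4t - 12)/(t - 4) − (40/11) = [(4t - 12)·(-11) − (-40)·(t - 4)] / [(-11)·(t - 4)] = -4(t + 7) / ((-11)(t - 4)).
So |(4t - 12)/(t - 4) − (40/11)| = 4|t + 7| / (11·|t − 4|).
Require δ ≤ 11/2, so |t − 4| ≥ |-11| − |t + 7| > 11 − 11/2 = 11/2.
Hence |(4t - 12)/(t - 4) − (40/11)| < 4|t + 7|/(11·(11/2)) = (8/121)|t + 7|, which is < ε once |t + 7| < (121/8)ε.
Take δ = min(11/2, (121/8)ε). Then 0 < |t + 7| < δ forces both bounds, so |(4t - 12)/(t - 4) − (40/11)| < ε.

δ = min(11/2, (121/8)ε)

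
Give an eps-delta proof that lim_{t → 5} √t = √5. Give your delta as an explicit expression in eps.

delta = min(5, √5·eps)

Suppose eps > 0. We want delta > 0 such that 0 < |t − 5| < delta implies |√t − √5| < eps.
Rationalise: √t − √5 = (t − 5)/(√t + √5), so |√t − √5| = |t − 5|/(√t + √5).
Restrict delta ≤ 5 so that |t − 5| < 5 forces t > 0, and then √t + √5 > √5.
Hence |√t − √5| < |t − 5|/√5, which is < eps once |t − 5| < √5·eps.
Take delta = min(5, √5·eps). If 0 < |t − 5| < delta then t > 0 and |√t − √5| < |t − 5|/√5 < eps.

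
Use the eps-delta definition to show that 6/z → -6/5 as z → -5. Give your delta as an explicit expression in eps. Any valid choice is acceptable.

Fix eps > 0. We seek delta > 0 such that 0 < |z + 5| < delta implies |6/z + 6/5| < eps.
|6/z + 6/5| = 6·|-5 − z|/(5·|z|) = 6|z + 5|/(5|z|).
Restrict delta ≤ 5/2. Then |z + 5| < 5/2 gives |z| > 5/2, so 5|z| > 25/2.
Then |6/z + 6/5| < 6|z + 5|/(25/2), which is < eps when |z + 5| < (25/12)eps.
Take delta = min(5/2, (25/12)eps). Then 0 < |z + 5| < delta gives both |z + 5| < 5/2 and |z + 5| < (25/12)eps, so |6/z + 6/5| < eps.

delta = min(5/2, (25/12)eps)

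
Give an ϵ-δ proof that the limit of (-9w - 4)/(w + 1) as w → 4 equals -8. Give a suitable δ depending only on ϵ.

Suppose ϵ > 0. We want δ > 0 with 0 < |w − 4| < δ ⇒ |(-9w - 4)/(w + 1) + 8| < ϵ.
Combining over a common denominator, (-9w - 4)/(w + 1) + 8 = [(-9w - 4)·5 − (-40)·(w + 1)] / [5·(w + 1)] = -5(w − 4) / (5(w + 1)).
So |(-9w - 4)/(w + 1) + 8| = 5|w − 4| / (5·|w + 1|).
Require δ ≤ 5/2, so |w + 1| ≥ |5| − |w − 4| > 5 − 5/2 = 5/2.
Hence |(-9w - 4)/(w + 1) + 8| < 5|w − 4|/(5·(5/2)) = (2/5)|w − 4|, which is < ϵ once |w − 4| < (5/2)ϵ.
Take δ = min(5/2, (5/2)ϵ). Then 0 < |w − 4| < δ forces both bounds, so |(-9w - 4)/(w + 1) + 8| < ϵ.

δ = min(5/2, (5/2)ϵ)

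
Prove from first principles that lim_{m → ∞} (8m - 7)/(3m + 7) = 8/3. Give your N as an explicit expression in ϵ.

N = (77/9)/ϵ

Let ϵ > 0 be given. For m ≥ 1, |(8m - 7)/(3m + 7) − (8/3)| = |-77|/(3(3m + 7)) = 77/(3(3m + 7)).
Since 3m + 7 ≥ 3m for m ≥ 1, this is ≤ 77/(3·3m) = (77/9)/m.
So |(8m - 7)/(3m + 7) − (8/3)| < ϵ whenever m > (77/9)/ϵ.
Take N = (77/9)/ϵ. If m > N then |(8m - 7)/(3m + 7) − (8/3)| ≤ (77/9)/m < ϵ.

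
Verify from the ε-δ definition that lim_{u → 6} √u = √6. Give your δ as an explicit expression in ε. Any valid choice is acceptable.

Let ε > 0. We want δ > 0 such that 0 < |u − 6| < δ implies |√u − √6| < ε.
Multiplying by the conjugate, |√u − √6| = |u − 6|/(√u + √6).
Restrict δ ≤ 6 so that |u − 6| < 6 forces u > 0, and then √u + √6 > √6.
Hence |√u − √6| < |u − 6|/√6, which is < ε once |u − 6| < √6·ε.
Take δ = min(6, √6·ε). If 0 < |u − 6| < δ then u > 0 and |√u − √6| < |u − 6|/√6 < ε.

δ = min(6, √6·ε)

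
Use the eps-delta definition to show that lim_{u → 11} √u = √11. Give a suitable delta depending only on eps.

delta = min(11, √11·eps)

Let eps > 0. We want delta > 0 such that 0 < |u − 11| < delta implies |√u − √11| < eps.
Multiplying by the conjugate, |√u − √11| = |u − 11|/(√u + √11).
Restrict delta ≤ 11 so that |u − 11| < 11 forces u > 0, and then √u + √11 > √11.
Hence |√u − √11| < |u − 11|/√11, which is < eps once |u − 11| < √11·eps.
Take delta = min(11, √11·eps). If 0 < |u − 11| < delta then u > 0 and |√u − √11| < |u − 11|/√11 < eps.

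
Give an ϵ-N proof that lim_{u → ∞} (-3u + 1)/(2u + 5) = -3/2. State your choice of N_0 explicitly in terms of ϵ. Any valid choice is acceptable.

N_0 = (17/4)/ϵ

Fix ϵ > 0. We seek N_0 > 0 such that u > N_0 implies |(-3u + 1)/(2u + 5) + 3/2| < ϵ.
(-3u + 1)/(2u + 5) + 3/2 = (2(-3u + 1) − (-3)(2u + 5)) / (2(2u + 5)) = 17/(2(2u + 5)).
For u > 0 we have 2u + 5 > 2u, so |(-3u + 1)/(2u + 5) + 3/2| = 17/(2(2u + 5)) < 17/(2·2u) = (17/4)/u.
Thus |(-3u + 1)/(2u + 5) + 3/2| < ϵ whenever u > (17/4)/ϵ.
Take N_0 = (17/4)/ϵ. If u > N_0 then |(-3u + 1)/(2u + 5) + 3/2| < (17/4)/u < ϵ.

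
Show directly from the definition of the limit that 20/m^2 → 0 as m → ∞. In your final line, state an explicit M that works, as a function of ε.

Let ε > 0. For m ≥ 1, |20/m^2 − 0| = 20/m^2.
20/m^2 < ε ⇔ m^2 > 20/ε ⇔ m > (20/ε)^{1/2}.
Take M = (20/ε)^{1/2}. Then m > M implies 20/m^2 < ε.

M = (20/ε)^{1/2}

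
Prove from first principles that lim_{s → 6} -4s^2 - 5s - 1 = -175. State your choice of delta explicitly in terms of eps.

delta = min(1, eps/57)

Let eps > 0 be given. We want delta > 0 such that 0 < |s − 6| < delta implies |(-4s^2 - 5s - 1) + 175| < eps.
(-4s^2 - 5s - 1) + 175 = -4s^2 - 5s + 174 = (s − 6)(-4s - 29).
So |(-4s^2 - 5s - 1) + 175| = |s − 6|·|-4s - 29|.
Assume first that |s − 6| < 1, so |s| < 7. Then |-4s - 29| ≤ 4·7 + 29 = 57.
Hence |(-4s^2 - 5s - 1) + 175| ≤ 57|s − 6| < eps provided |s − 6| < eps/57.
Choosing delta = min(1, eps/57) ensures both conditions, hence |(-4s^2 - 5s - 1) + 175| < eps.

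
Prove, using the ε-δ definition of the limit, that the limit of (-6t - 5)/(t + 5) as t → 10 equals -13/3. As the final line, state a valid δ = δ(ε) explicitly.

δ = min(15/2, (9/2)ε)

Let ε > 0. We want δ > 0 with 0 < |t − 10| < δ ⇒ |(-6t - 5)/(t + 5) + 13/3| < ε.
Combining over a common denominator, (-6t - 5)/(t + 5) + 13/3 = [(-6t - 5)·15 − (-65)·(t + 5)] / [15·(t + 5)] = -25(t − 10) / (15(t + 5)).
So |(-6t - 5)/(t + 5) + 13/3| = 25|t − 10| / (15·|t + 5|).
Require δ ≤ 15/2, so |t + 5| ≥ |15| − |t − 10| > 15 − 15/2 = 15/2.
Hence |(-6t - 5)/(t + 5) + 13/3| < 25|t − 10|/(15·(15/2)) = (2/9)|t − 10|, which is < ε once |t − 10| < (9/2)ε.
Take δ = min(15/2, (9/2)ε). Then 0 < |t − 10| < δ forces both bounds, so |(-6t - 5)/(t + 5) + 13/3| < ε.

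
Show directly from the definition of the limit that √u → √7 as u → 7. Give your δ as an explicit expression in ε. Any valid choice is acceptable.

Suppose ε > 0. We want δ > 0 such that 0 < |u − 7| < δ implies |√u − √7| < ε.
Rationalise: √u − √7 = (u − 7)/(√u + √7), so |√u − √7| = |u − 7|/(√u + √7).
Restrict δ ≤ 7 so that |u − 7| < 7 forces u > 0, and then √u + √7 > √7.
Hence |√u − √7| < |u − 7|/√7, which is < ε once |u − 7| < √7·ε.
Take δ = min(7, √7·ε). If 0 < |u − 7| < δ then u > 0 and |√u − √7| < |u − 7|/√7 < ε.

δ = min(7, √7·ε)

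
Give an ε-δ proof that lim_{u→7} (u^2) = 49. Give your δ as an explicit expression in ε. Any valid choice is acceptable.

Let ε > 0. We seek δ > 0 with 0 < |u − 7| < δ ⇒ |u^2 − 49| < ε.
Factor: u^2 − 49 = (u − 7)(u + 7), so |u^2 − 49| = |u − 7|·|u + 7|.
Impose δ ≤ 2 so that |u| < 9; then |u + 7| ≤ 16.
Hence |u^2 − 49| ≤ 16|u − 7|, which is < ε once |u − 7| < ε/16.
Take δ = min(2, ε/16). If 0 < |u − 7| < δ then both bounds hold and |u^2 − 49| ≤ 16|u − 7| < 16·(ε/16) = ε.

δ = min(2, ε/16)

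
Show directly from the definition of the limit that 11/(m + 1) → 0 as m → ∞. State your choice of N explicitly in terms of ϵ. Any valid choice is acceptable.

Let ϵ > 0. For m ≥ 1, |11/(m + 1) − 0| = 11/(m + 1) ≤ 11/m.
We need 11/m < ϵ, i.e. m > 11/ϵ.
Take N = 11/ϵ. If m > N then |11/(m + 1)| ≤ 11/m < ϵ.

N = 11/ϵ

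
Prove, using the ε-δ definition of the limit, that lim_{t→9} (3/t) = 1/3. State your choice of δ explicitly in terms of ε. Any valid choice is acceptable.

Let ε > 0 be given. We seek δ > 0 such that 0 < |t − 9| < δ implies |3/t − (1/3)| < ε.
|3/t − (1/3)| = 3·|9 − t|/(9·|t|) = 3|t − 9|/(9|t|).
Require δ ≤ 9/2 so that |t| > 9 − 9/2 = 9/2, hence 9|t| > 81/2.
Then |3/t − (1/3)| < 3|t − 9|/(81/2), which is < ε when |t − 9| < (27/2)ε.
Take δ = min(9/2, (27/2)ε). Then 0 < |t − 9| < δ gives both |t − 9| < 9/2 and |t − 9| < (27/2)ε, so |3/t − (1/3)| < ε.

δ = min(9/2, (27/2)ε)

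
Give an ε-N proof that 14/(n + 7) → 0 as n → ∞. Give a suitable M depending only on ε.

Let ε > 0 be given. For n ≥ 1, |14/(n + 7) − 0| = 14/(n + 7) ≤ 14/n.
We need 14/n < ε, i.e. n > 14/ε.
Take M = 14/ε. If n > M then |14/(n + 7)| ≤ 14/n < ε.

M = 14/ε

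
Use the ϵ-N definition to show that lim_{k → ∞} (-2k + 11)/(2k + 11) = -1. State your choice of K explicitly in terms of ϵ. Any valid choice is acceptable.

K = 11/ϵ

Fix ϵ > 0. For k ≥ 1, |(-2k + 11)/(2k + 11) + 1| = |44|/(2(2k + 11)) = 44/(2(2k + 11)).
Since 2k + 11 ≥ 2k for k ≥ 1, this is ≤ 44/(2·2k) = 11/k.
So |(-2k + 11)/(2k + 11) + 1| < ϵ whenever k > 11/ϵ.
Take K = 11/ϵ. If k > K then |(-2k + 11)/(2k + 11) + 1| ≤ 11/k < ϵ.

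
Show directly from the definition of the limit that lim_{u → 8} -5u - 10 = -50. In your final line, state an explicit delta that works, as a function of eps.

delta = eps/5

Let eps > 0 be given. We need delta > 0 so that 0 < |u − 8| < delta implies |(-5u - 10) + 50| < eps.
|(-5u - 10) + 50| = |-5u + 40| = 5|u − 8|.
So 5|u − 8| < eps exactly when |u − 8| < eps/5.
Choosing delta = eps/5 gives |(-5u - 10) + 50| = 5|u − 8| < eps whenever |u − 8| < delta.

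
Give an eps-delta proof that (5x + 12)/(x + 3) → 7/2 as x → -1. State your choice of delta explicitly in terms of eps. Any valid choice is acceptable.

Suppose eps > 0. We want delta > 0 with 0 < |x + 1| < delta ⇒ |(5x + 12)/(x + 3) − (7/2)| < eps.
Combining over a common denominator, (5x + 12)/(x + 3) − (7/2) = [(5x + 12)·2 − 7·(x + 3)] / [2·(x + 3)] = 3(x + 1) / (2(x + 3)).
So |(5x + 12)/(x + 3) − (7/2)| = 3|x + 1| / (2·|x + 3|).
Restrict delta ≤ 1. Then |x + 1| < 1 gives |x + 3| = |(x + 1) + 2| ≥ 2 − 1 = 1.
Hence |(5x + 12)/(x + 3) − (7/2)| < 3|x + 1|/(2·1) = (3/2)|x + 1|, which is < eps once |x + 1| < (2/3)eps.
Take delta = min(1, (2/3)eps). Then 0 < |x + 1| < delta forces both bounds, so |(5x + 12)/(x + 3) − (7/2)| < eps.

delta = min(1, (2/3)eps)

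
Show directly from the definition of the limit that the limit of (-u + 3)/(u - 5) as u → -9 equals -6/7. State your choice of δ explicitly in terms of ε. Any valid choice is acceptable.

Fix ε > 0. We want δ > 0 with 0 < |u + 9| < δ ⇒ |(-u + 3)/(u - 5) + 6/7| < ε.
Combining over a common denominator, (-u + 3)/(u - 5) + 6/7 = [(-u + 3)·(-14) − 12·(u - 5)] / [(-14)·(u - 5)] = 2(u + 9) / ((-14)(u - 5)).
So |(-u + 3)/(u - 5) + 6/7| = 2|u + 9| / (14·|u − 5|).
Require δ ≤ 7, so |u − 5| ≥ |-14| − |u + 9| > 14 − 7 = 7.
Hence |(-u + 3)/(u - 5) + 6/7| < 2|u + 9|/(14·7) = (1/49)|u + 9|, which is < ε once |u + 9| < 49ε.
Take δ = min(7, 49ε). Then 0 < |u + 9| < δ forces both bounds, so |(-u + 3)/(u - 5) + 6/7| < ε.

δ = min(7, 49ε)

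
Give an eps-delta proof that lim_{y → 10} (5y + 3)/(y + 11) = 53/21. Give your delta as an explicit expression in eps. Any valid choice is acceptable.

Let eps > 0. We want delta > 0 with 0 < |y − 10| < delta ⇒ |(5y + 3)/(y + 11) − (53/21)| < eps.
Combining over a common denominator, (5y + 3)/(y + 11) − (53/21) = [(5y + 3)·21 − 53·(y + 11)] / [21·(y + 11)] = 52(y − 10) / (21(y + 11)).
So |(5y + 3)/(y + 11) − (53/21)| = 52|y − 10| / (21·|y + 11|).
Require delta ≤ 21/2, so |y + 11| ≥ |21| − |y − 10| > 21 − 21/2 = 21/2.
Hence |(5y + 3)/(y + 11) − (53/21)| < 52|y − 10|/(21·(21/2)) = (104/441)|y − 10|, which is < eps once |y − 10| < (441/104)eps.
Take delta = min(21/2, (441/104)eps). Then 0 < |y − 10| < delta forces both bounds, so |(5y + 3)/(y + 11) − (53/21)| < eps.

delta = min(21/2, (441/104)eps)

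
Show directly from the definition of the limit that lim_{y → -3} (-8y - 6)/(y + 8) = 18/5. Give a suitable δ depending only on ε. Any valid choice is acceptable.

Let ε > 0 be given. We want δ > 0 with 0 < |y + 3| < δ ⇒ |(-8y - 6)/(y + 8) − (18/5)| < ε.
Combining over a common denominator, (-8y - 6)/(y + 8) − (18/5) = [(-8y - 6)·5 − 18·(y + 8)] / [5·(y + 8)] = -58(y + 3) / (5(y + 8)).
So |(-8y - 6)/(y + 8) − (18/5)| = 58|y + 3| / (5·|y + 8|).
Restrict δ ≤ 5/2. Then |y + 3| < 5/2 gives |y + 8| = |(y + 3) + 5| ≥ 5 − 5/2 = 5/2.
Hence |(-8y - 6)/(y + 8) − (18/5)| < 58|y + 3|/(5·(5/2)) = (116/25)|y + 3|, which is < ε once |y + 3| < (25/116)ε.
Take δ = min(5/2, (25/116)ε). Then 0 < |y + 3| < δ forces both bounds, so |(-8y - 6)/(y + 8) − (18/5)| < ε.

δ = min(5/2, (25/116)ε)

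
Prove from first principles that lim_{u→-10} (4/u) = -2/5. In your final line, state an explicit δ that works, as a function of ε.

δ = min(5, (25/2)ε)

Let ε > 0 be given. We seek δ > 0 such that 0 < |u + 10| < δ implies |4/u + 2/5| < ε.
|4/u + 2/5| = 4·|-10 − u|/(10·|u|) = 4|u + 10|/(10|u|).
Require δ ≤ 5 so that |u| > 10 − 5 = 5, hence 10|u| > 50.
Then |4/u + 2/5| < 4|u + 10|/50, which is < ε when |u + 10| < (25/2)ε.
Take δ = min(5, (25/2)ε). Then 0 < |u + 10| < δ gives both |u + 10| < 5 and |u + 10| < (25/2)ε, so |4/u + 2/5| < ε.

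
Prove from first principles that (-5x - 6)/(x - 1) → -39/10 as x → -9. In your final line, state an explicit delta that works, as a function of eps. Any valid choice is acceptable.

delta = min(5, (50/11)eps)

Let eps > 0. We want delta > 0 with 0 < |x + 9| < delta ⇒ |(-5x - 6)/(x - 1) + 39/10| < eps.
Combining over a common denominator, (-5x - 6)/(x - 1) + 39/10 = [(-5x - 6)·(-10) − 39·(x - 1)] / [(-10)·(x - 1)] = 11(x + 9) / ((-10)(x - 1)).
So |(-5x - 6)/(x - 1) + 39/10| = 11|x + 9| / (10·|x − 1|).
Require delta ≤ 5, so |x − 1| ≥ |-10| − |x + 9| > 10 − 5 = 5.
Hence |(-5x - 6)/(x - 1) + 39/10| < 11|x + 9|/(10·5) = (11/50)|x + 9|, which is < eps once |x + 9| < (50/11)eps.
Take delta = min(5, (50/11)eps). Then 0 < |x + 9| < delta forces both bounds, so |(-5x - 6)/(x - 1) + 39/10| < eps.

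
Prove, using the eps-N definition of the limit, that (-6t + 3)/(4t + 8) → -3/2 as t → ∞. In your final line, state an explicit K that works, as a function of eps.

K = (15/4)/eps

Let eps > 0. We seek K > 0 such that t > K implies |(-6t + 3)/(4t + 8) + 3/2| < eps.
(-6t + 3)/(4t + 8) + 3/2 = (4(-6t + 3) − (-6)(4t + 8)) / (4(4t + 8)) = 60/(4(4t + 8)).
For t > 0 we have 4t + 8 > 4t, so |(-6t + 3)/(4t + 8) + 3/2| = 60/(4(4t + 8)) < 60/(4·4t) = (15/4)/t.
Thus |(-6t + 3)/(4t + 8) + 3/2| < eps whenever t > (15/4)/eps.
Take K = (15/4)/eps. If t > K then |(-6t + 3)/(4t + 8) + 3/2| < (15/4)/t < eps.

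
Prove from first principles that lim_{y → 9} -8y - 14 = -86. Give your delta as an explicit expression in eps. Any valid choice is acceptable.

delta = eps/8

Let eps > 0 be given. We need delta > 0 so that 0 < |y − 9| < delta implies |(-8y - 14) + 86| < eps.
Since (-8y - 14) + 86 = -8(y − 9), we have |(-8y - 14) + 86| = 8|y − 9|.
Thus it suffices that |y − 9| < eps/8.
Choosing delta = eps/8 gives |(-8y - 14) + 86| = 8|y − 9| < eps whenever |y − 9| < delta.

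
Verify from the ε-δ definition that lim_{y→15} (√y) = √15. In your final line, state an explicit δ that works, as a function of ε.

Let ε > 0 be given. We want δ > 0 such that 0 < |y − 15| < δ implies |√y − √15| < ε.
Multiplying by the conjugate, |√y − √15| = |y − 15|/(√y + √15).
Restrict δ ≤ 15 so that |y − 15| < 15 forces y > 0, and then √y + √15 > √15.
Hence |√y − √15| < |y − 15|/√15, which is < ε once |y − 15| < √15·ε.
Take δ = min(15, √15·ε). If 0 < |y − 15| < δ then y > 0 and |√y − √15| < |y − 15|/√15 < ε.

δ = min(15, √15·ε)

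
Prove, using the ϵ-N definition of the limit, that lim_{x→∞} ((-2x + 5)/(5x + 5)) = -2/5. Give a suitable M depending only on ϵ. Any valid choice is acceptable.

M = (7/5)/ϵ

Suppose ϵ > 0. We seek M > 0 such that x > M implies |(-2x + 5)/(5x + 5) + 2/5| < ϵ.
(-2x + 5)/(5x + 5) + 2/5 = (5(-2x + 5) − (-2)(5x + 5)) / (5(5x + 5)) = 35/(5(5x + 5)).
For x > 0 we have 5x + 5 > 5x, so |(-2x + 5)/(5x + 5) + 2/5| = 35/(5(5x + 5)) < 35/(5·5x) = (7/5)/x.
Thus |(-2x + 5)/(5x + 5) + 2/5| < ϵ whenever x > (7/5)/ϵ.
Take M = (7/5)/ϵ. If x > M then |(-2x + 5)/(5x + 5) + 2/5| < (7/5)/x < ϵ.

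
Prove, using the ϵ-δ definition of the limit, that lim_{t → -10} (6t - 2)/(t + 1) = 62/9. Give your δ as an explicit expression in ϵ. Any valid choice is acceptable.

δ = min(9/2, (81/16)ϵ)

Fix ϵ > 0. We want δ > 0 with 0 < |t + 10| < δ ⇒ |(6t - 2)/(t + 1) − (62/9)| < ϵ.
Combining over a common denominator, (6t - 2)/(t + 1) − (62/9) = [(6t - 2)·(-9) − (-62)·(t + 1)] / [(-9)·(t + 1)] = 8(t + 10) / ((-9)(t + 1)).
So |(6t - 2)/(t + 1) − (62/9)| = 8|t + 10| / (9·|t + 1|).
Restrict δ ≤ 9/2. Then |t + 10| < 9/2 gives |t + 1| = |(t + 10) + (-9)| ≥ 9 − 9/2 = 9/2.
Hence |(6t - 2)/(t + 1) − (62/9)| < 8|t + 10|/(9·(9/2)) = (16/81)|t + 10|, which is < ϵ once |t + 10| < (81/16)ϵ.
Take δ = min(9/2, (81/16)ϵ). Then 0 < |t + 10| < δ forces both bounds, so |(6t - 2)/(t + 1) − (62/9)| < ϵ.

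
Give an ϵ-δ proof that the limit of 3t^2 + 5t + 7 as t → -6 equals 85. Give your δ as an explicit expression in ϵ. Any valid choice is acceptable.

δ = min(2, ϵ/37)

Let ϵ > 0. We want δ > 0 such that 0 < |t + 6| < δ implies |(3t^2 + 5t + 7) − 85| < ϵ.
(3t^2 + 5t + 7) − 85 = 3t^2 + 5t - 78 = (t + 6)(3t - 13).
So |(3t^2 + 5t + 7) − 85| = |t + 6|·|3t - 13|.
Require δ ≤ 2. Then |t + 6| < 2 gives |t| < 8, and by the triangle inequality |3t - 13| ≤ 3·8 + 13 = 37.
Hence |(3t^2 + 5t + 7) − 85| ≤ 37|t + 6| < ϵ provided |t + 6| < ϵ/37.
Choosing δ = min(2, ϵ/37) ensures both conditions, hence |(3t^2 + 5t + 7) − 85| < ϵ.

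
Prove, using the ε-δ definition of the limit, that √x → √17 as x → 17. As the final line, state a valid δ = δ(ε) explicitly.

δ = min(17, √17·ε)

Fix ε > 0. We want δ > 0 such that 0 < |x − 17| < δ implies |√x − √17| < ε.
Multiplying by the conjugate, |√x − √17| = |x − 17|/(√x + √17).
Restrict δ ≤ 17 so that |x − 17| < 17 forces x > 0, and then √x + √17 > √17.
Hence |√x − √17| < |x − 17|/√17, which is < ε once |x − 17| < √17·ε.
Take δ = min(17, √17·ε). If 0 < |x − 17| < δ then x > 0 and |√x − √17| < |x − 17|/√17 < ε.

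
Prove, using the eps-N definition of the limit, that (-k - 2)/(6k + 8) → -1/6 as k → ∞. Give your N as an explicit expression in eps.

Let eps > 0 be given. For k ≥ 1, |(-k - 2)/(6k + 8) + 1/6| = |-4|/(6(6k + 8)) = 4/(6(6k + 8)).
Since 6k + 8 ≥ 6k for k ≥ 1, this is ≤ 4/(6·6k) = (1/9)/k.
So |(-k - 2)/(6k + 8) + 1/6| < eps whenever k > (1/9)/eps.
Take N = (1/9)/eps. If k > N then |(-k - 2)/(6k + 8) + 1/6| ≤ (1/9)/k < eps.

N = (1/9)/eps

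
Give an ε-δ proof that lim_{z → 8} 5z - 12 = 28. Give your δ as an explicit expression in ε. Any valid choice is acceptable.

Let ε > 0. We need δ > 0 so that 0 < |z − 8| < δ implies |(5z - 12) − 28| < ε.
Since (5z - 12) − 28 = 5(z − 8), we have |(5z - 12) − 28| = 5|z − 8|.
Thus it suffices that |z − 8| < ε/5.
Take δ = ε/5. If 0 < |z − 8| < δ then |(5z - 12) − 28| = 5|z − 8| < 5·(ε/5) = ε.

δ = ε/5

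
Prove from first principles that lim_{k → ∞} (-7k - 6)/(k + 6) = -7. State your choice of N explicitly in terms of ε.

Let ε > 0 be given. For k ≥ 1, |(-7k - 6)/(k + 6) + 7| = |36|/((k + 6)) = 36/((k + 6)).
Since k + 6 ≥ k for k ≥ 1, this is ≤ 36/(k) = 36/k.
So |(-7k - 6)/(k + 6) + 7| < ε whenever k > 36/ε.
Take N = 36/ε. If k > N then |(-7k - 6)/(k + 6) + 7| ≤ 36/k < ε.

N = 36/ε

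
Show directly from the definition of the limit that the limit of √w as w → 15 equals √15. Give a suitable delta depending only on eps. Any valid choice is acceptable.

Let eps > 0. We want delta > 0 such that 0 < |w − 15| < delta implies |√w − √15| < eps.
Multiplying by the conjugate, |√w − √15| = |w − 15|/(√w + √15).
Restrict delta ≤ 15 so that |w − 15| < 15 forces w > 0, and then √w + √15 > √15.
Hence |√w − √15| < |w − 15|/√15, which is < eps once |w − 15| < √15·eps.
Take delta = min(15, √15·eps). If 0 < |w − 15| < delta then w > 0 and |√w − √15| < |w − 15|/√15 < eps.

delta = min(15, √15·eps)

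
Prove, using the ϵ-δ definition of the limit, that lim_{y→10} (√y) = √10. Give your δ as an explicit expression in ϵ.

Fix ϵ > 0. We want δ > 0 such that 0 < |y − 10| < δ implies |√y − √10| < ϵ.
Multiplying by the conjugate, |√y − √10| = |y − 10|/(√y + √10).
Restrict δ ≤ 10 so that |y − 10| < 10 forces y > 0, and then √y + √10 > √10.
Hence |√y − √10| < |y − 10|/√10, which is < ϵ once |y − 10| < √10·ϵ.
Take δ = min(10, √10·ϵ). If 0 < |y − 10| < δ then y > 0 and |√y − √10| < |y − 10|/√10 < ϵ.

δ = min(10, √10·ϵ)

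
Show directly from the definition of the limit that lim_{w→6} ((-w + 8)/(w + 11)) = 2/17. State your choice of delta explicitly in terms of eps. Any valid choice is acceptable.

delta = min(17/2, (289/38)eps)

Let eps > 0. We want delta > 0 with 0 < |w − 6| < delta ⇒ |(-w + 8)/(w + 11) − (2/17)| < eps.
Combining over a common denominator, (-w + 8)/(w + 11) − (2/17) = [(-w + 8)·17 − 2·(w + 11)] / [17·(w + 11)] = -19(w − 6) / (17(w + 11)).
So |(-w + 8)/(w + 11) − (2/17)| = 19|w − 6| / (17·|w + 11|).
Restrict delta ≤ 17/2. Then |w − 6| < 17/2 gives |w + 11| = |(w − 6) + 17| ≥ 17 − 17/2 = 17/2.
Hence |(-w + 8)/(w + 11) − (2/17)| < 19|w − 6|/(17·(17/2)) = (38/289)|w − 6|, which is < eps once |w − 6| < (289/38)eps.
Take delta = min(17/2, (289/38)eps). Then 0 < |w − 6| < delta forces both bounds, so |(-w + 8)/(w + 11) − (2/17)| < eps.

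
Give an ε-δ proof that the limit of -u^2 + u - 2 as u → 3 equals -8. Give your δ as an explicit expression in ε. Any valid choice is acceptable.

Let ε > 0. We want δ > 0 such that 0 < |u − 3| < δ implies |(-u^2 + u - 2) + 8| < ε.
(-u^2 + u - 2) + 8 = -u^2 + u + 6 = (u − 3)(-u - 2).
So |(-u^2 + u - 2) + 8| = |u − 3|·|-u - 2|.
Assume first that |u − 3| < 2, so |u| < 5. Then |-u - 2| ≤ 5 + 2 = 7.
Hence |(-u^2 + u - 2) + 8| ≤ 7|u − 3| < ε provided |u − 3| < ε/7.
Take δ = min(2, ε/7). Then 0 < |u − 3| < δ gives both |u − 3| < 2 and |u − 3| < ε/7, so |(-u^2 + u - 2) + 8| < ε.

δ = min(2, ε/7)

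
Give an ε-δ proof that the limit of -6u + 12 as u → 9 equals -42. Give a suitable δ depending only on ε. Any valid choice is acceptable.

δ = ε/6

Let ε > 0 be given. We need δ > 0 so that 0 < |u − 9| < δ implies |(-6u + 12) + 42| < ε.
Since (-6u + 12) + 42 = -6(u − 9), we have |(-6u + 12) + 42| = 6|u − 9|.
So 6|u − 9| < ε exactly when |u − 9| < ε/6.
Choosing δ = ε/6 gives |(-6u + 12) + 42| = 6|u − 9| < ε whenever |u − 9| < δ.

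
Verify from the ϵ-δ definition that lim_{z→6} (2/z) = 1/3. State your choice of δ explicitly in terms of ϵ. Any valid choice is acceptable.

δ = min(3, 9ϵ)

Suppose ϵ > 0. We seek δ > 0 such that 0 < |z − 6| < δ implies |2/z − (1/3)| < ϵ.
|2/z − (1/3)| = 2·|6 − z|/(6·|z|) = 2|z − 6|/(6|z|).
Require δ ≤ 3 so that |z| > 6 − 3 = 3, hence 6|z| > 18.
Then |2/z − (1/3)| < 2|z − 6|/18, which is < ϵ when |z − 6| < 9ϵ.
Take δ = min(3, 9ϵ). Then 0 < |z − 6| < δ gives both |z − 6| < 3 and |z − 6| < 9ϵ, so |2/z − (1/3)| < ϵ.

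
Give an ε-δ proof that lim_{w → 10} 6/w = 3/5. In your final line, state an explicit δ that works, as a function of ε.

Let ε > 0. We seek δ > 0 such that 0 < |w − 10| < δ implies |6/w − (3/5)| < ε.
|6/w − (3/5)| = 6·|10 − w|/(10·|w|) = 6|w − 10|/(10|w|).
Restrict δ ≤ 5. Then |w − 10| < 5 gives |w| > 5, so 10|w| > 50.
Then |6/w − (3/5)| < 6|w − 10|/50, which is < ε when |w − 10| < (25/3)ε.
Take δ = min(5, (25/3)ε). Then 0 < |w − 10| < δ gives both |w − 10| < 5 and |w − 10| < (25/3)ε, so |6/w − (3/5)| < ε.

δ = min(5, (25/3)ε)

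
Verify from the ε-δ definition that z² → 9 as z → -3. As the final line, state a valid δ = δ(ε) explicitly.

δ = min(1, ε/7)

Let ε > 0 be given. We seek δ > 0 with 0 < |z + 3| < δ ⇒ |z² − 9| < ε.
Factor: z² − 9 = (z + 3)(z - 3), so |z² − 9| = |z + 3|·|z - 3|.
Restrict δ ≤ 1. Then |z + 3| < 1 gives |z| < 4, so by the triangle inequality |z - 3| ≤ 4 + 3 = 7.
Hence |z² − 9| ≤ 7|z + 3|, which is < ε once |z + 3| < ε/7.
Take δ = min(1, ε/7). If 0 < |z + 3| < δ then both bounds hold and |z² − 9| ≤ 7|z + 3| < 7·(ε/7) = ε.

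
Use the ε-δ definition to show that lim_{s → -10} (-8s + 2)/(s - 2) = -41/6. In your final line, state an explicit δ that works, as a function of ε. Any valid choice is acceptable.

Fix ε > 0. We want δ > 0 with 0 < |s + 10| < δ ⇒ |(-8s + 2)/(s - 2) + 41/6| < ε.
Combining over a common denominator, (-8s + 2)/(s - 2) + 41/6 = [(-8s + 2)·(-12) − 82·(s - 2)] / [(-12)·(s - 2)] = 14(s + 10) / ((-12)(s - 2)).
So |(-8s + 2)/(s - 2) + 41/6| = 14|s + 10| / (12·|s − 2|).
Restrict δ ≤ 6. Then |s + 10| < 6 gives |s − 2| = |(s + 10) + (-12)| ≥ 12 − 6 = 6.
Hence |(-8s + 2)/(s - 2) + 41/6| < 14|s + 10|/(12·6) = (7/36)|s + 10|, which is < ε once |s + 10| < (36/7)ε.
Take δ = min(6, (36/7)ε). Then 0 < |s + 10| < δ forces both bounds, so |(-8s + 2)/(s - 2) + 41/6| < ε.

δ = min(6, (36/7)ε)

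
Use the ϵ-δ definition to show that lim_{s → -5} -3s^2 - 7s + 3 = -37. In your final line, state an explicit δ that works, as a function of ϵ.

Fix ϵ > 0. We want δ > 0 such that 0 < |s + 5| < δ implies |(-3s^2 - 7s + 3) + 37| < ϵ.
(-3s^2 - 7s + 3) + 37 = -3s^2 - 7s + 40 = (s + 5)(-3s + 8).
So |(-3s^2 - 7s + 3) + 37| = |s + 5|·|-3s + 8|.
Require δ ≤ 1. Then |s + 5| < 1 gives |s| < 6, and by the triangle inequality |-3s + 8| ≤ 3·6 + 8 = 26.
Hence |(-3s^2 - 7s + 3) + 37| ≤ 26|s + 5| < ϵ provided |s + 5| < ϵ/26.
Take δ = min(1, ϵ/26). Then 0 < |s + 5| < δ gives both |s + 5| < 1 and |s + 5| < ϵ/26, so |(-3s^2 - 7s + 3) + 37| < ϵ.

δ = min(1, ϵ/26)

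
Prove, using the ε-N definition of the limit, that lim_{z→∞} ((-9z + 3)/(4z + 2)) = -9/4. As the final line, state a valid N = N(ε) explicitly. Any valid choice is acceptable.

Fix ε > 0. We seek N > 0 such that z > N implies |(-9z + 3)/(4z + 2) + 9/4| < ε.
(-9z + 3)/(4z + 2) + 9/4 = (4(-9z + 3) − (-9)(4z + 2)) / (4(4z + 2)) = 30/(4(4z + 2)).
For z > 0 we have 4z + 2 > 4z, so |(-9z + 3)/(4z + 2) + 9/4| = 30/(4(4z + 2)) < 30/(4·4z) = (15/8)/z.
Thus |(-9z + 3)/(4z + 2) + 9/4| < ε whenever z > (15/8)/ε.
Take N = (15/8)/ε. If z > N then |(-9z + 3)/(4z + 2) + 9/4| < (15/8)/z < ε.

N = (15/8)/ε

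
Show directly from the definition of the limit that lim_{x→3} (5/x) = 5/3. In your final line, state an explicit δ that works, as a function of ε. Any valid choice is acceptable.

δ = min(3/2, (9/10)ε)

Suppose ε > 0. We seek δ > 0 such that 0 < |x − 3| < δ implies |5/x − (5/3)| < ε.
|5/x − (5/3)| = 5·|3 − x|/(3·|x|) = 5|x − 3|/(3|x|).
Restrict δ ≤ 3/2. Then |x − 3| < 3/2 gives |x| > 3/2, so 3|x| > 9/2.
Then |5/x − (5/3)| < 5|x − 3|/(9/2), which is < ε when |x − 3| < (9/10)ε.
Take δ = min(3/2, (9/10)ε). Then 0 < |x − 3| < δ gives both |x − 3| < 3/2 and |x − 3| < (9/10)ε, so |5/x − (5/3)| < ε.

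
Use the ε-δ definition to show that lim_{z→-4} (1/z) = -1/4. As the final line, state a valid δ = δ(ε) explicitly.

δ = min(2, 8ε)

Let ε > 0. We seek δ > 0 such that 0 < |z + 4| < δ implies |1/z + 1/4| < ε.
|1/z + 1/4| = |-4 − z|/(4·|z|) = |z + 4|/(4|z|).
Require δ ≤ 2 so that |z| > 4 − 2 = 2, hence 4|z| > 8.
Then |1/z + 1/4| < |z + 4|/8, which is < ε when |z + 4| < 8ε.
Take δ = min(2, 8ε). Then 0 < |z + 4| < δ gives both |z + 4| < 2 and |z + 4| < 8ε, so |1/z + 1/4| < ε.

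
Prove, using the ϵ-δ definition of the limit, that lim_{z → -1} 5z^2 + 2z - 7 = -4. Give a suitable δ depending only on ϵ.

δ = min(2, ϵ/18)

Let ϵ > 0. We want δ > 0 such that 0 < |z + 1| < δ implies |(5z^2 + 2z - 7) + 4| < ϵ.
(5z^2 + 2z - 7) + 4 = 5z^2 + 2z - 3 = (z + 1)(5z - 3).
So |(5z^2 + 2z - 7) + 4| = |z + 1|·|5z - 3|.
Assume first that |z + 1| < 2, so |z| < 3. Then |5z - 3| ≤ 5·3 + 3 = 18.
Hence |(5z^2 + 2z - 7) + 4| ≤ 18|z + 1| < ϵ provided |z + 1| < ϵ/18.
Take δ = min(2, ϵ/18). Then 0 < |z + 1| < δ gives both |z + 1| < 2 and |z + 1| < ϵ/18, so |(5z^2 + 2z - 7) + 4| < ϵ.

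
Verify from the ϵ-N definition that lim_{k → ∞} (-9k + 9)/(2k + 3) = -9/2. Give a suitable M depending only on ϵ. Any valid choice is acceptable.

Let ϵ > 0 be given. For k ≥ 1, |(-9k + 9)/(2k + 3) + 9/2| = |45|/(2(2k + 3)) = 45/(2(2k + 3)).
Since 2k + 3 ≥ 2k for k ≥ 1, this is ≤ 45/(2·2k) = (45/4)/k.
So |(-9k + 9)/(2k + 3) + 9/2| < ϵ whenever k > (45/4)/ϵ.
Take M = (45/4)/ϵ. If k > M then |(-9k + 9)/(2k + 3) + 9/2| ≤ (45/4)/k < ϵ.

M = (45/4)/ϵ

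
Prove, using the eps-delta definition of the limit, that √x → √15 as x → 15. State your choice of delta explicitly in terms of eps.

Fix eps > 0. We want delta > 0 such that 0 < |x − 15| < delta implies |√x − √15| < eps.
Multiplying by the conjugate, |√x − √15| = |x − 15|/(√x + √15).
Restrict delta ≤ 15 so that |x − 15| < 15 forces x > 0, and then √x + √15 > √15.
Hence |√x − √15| < |x − 15|/√15, which is < eps once |x − 15| < √15·eps.
Take delta = min(15, √15·eps). If 0 < |x − 15| < delta then x > 0 and |√x − √15| < |x − 15|/√15 < eps.

delta = min(15, √15·eps)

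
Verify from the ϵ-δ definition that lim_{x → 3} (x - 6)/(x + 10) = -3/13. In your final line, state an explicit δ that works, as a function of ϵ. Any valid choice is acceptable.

Let ϵ > 0 be given. We want δ > 0 with 0 < |x − 3| < δ ⇒ |(x - 6)/(x + 10) + 3/13| < ϵ.
Combining over a common denominator, (x - 6)/(x + 10) + 3/13 = [(x - 6)·13 − (-3)·(x + 10)] / [13·(x + 10)] = 16(x − 3) / (13(x + 10)).
So |(x - 6)/(x + 10) + 3/13| = 16|x − 3| / (13·|x + 10|).
Restrict δ ≤ 13/2. Then |x − 3| < 13/2 gives |x + 10| = |(x − 3) + 13| ≥ 13 − 13/2 = 13/2.
Hence |(x - 6)/(x + 10) + 3/13| < 16|x − 3|/(13·(13/2)) = (32/169)|x − 3|, which is < ϵ once |x − 3| < (169/32)ϵ.
Take δ = min(13/2, (169/32)ϵ). Then 0 < |x − 3| < δ forces both bounds, so |(x - 6)/(x + 10) + 3/13| < ϵ.

δ = min(13/2, (169/32)ϵ)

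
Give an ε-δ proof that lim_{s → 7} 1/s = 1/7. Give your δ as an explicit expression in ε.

Fix ε > 0. We seek δ > 0 such that 0 < |s − 7| < δ implies |1/s − (1/7)| < ε.
|1/s − (1/7)| = |7 − s|/(7·|s|) = |s − 7|/(7|s|).
Require δ ≤ 7/2 so that |s| > 7 − 7/2 = 7/2, hence 7|s| > 49/2.
Then |1/s − (1/7)| < |s − 7|/(49/2), which is < ε when |s − 7| < (49/2)ε.
Take δ = min(7/2, (49/2)ε). Then 0 < |s − 7| < δ gives both |s − 7| < 7/2 and |s − 7| < (49/2)ε, so |1/s − (1/7)| < ε.

δ = min(7/2, (49/2)ε)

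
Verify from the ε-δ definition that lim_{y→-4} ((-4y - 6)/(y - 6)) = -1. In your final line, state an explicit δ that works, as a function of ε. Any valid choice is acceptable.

δ = min(5, (5/3)ε)

Let ε > 0. We want δ > 0 with 0 < |y + 4| < δ ⇒ |(-4y - 6)/(y - 6) + 1| < ε.
Combining over a common denominator, (-4y - 6)/(y - 6) + 1 = [(-4y - 6)·(-10) − 10·(y - 6)] / [(-10)·(y - 6)] = 30(y + 4) / ((-10)(y - 6)).
So |(-4y - 6)/(y - 6) + 1| = 30|y + 4| / (10·|y − 6|).
Restrict δ ≤ 5. Then |y + 4| < 5 gives |y − 6| = |(y + 4) + (-10)| ≥ 10 − 5 = 5.
Hence |(-4y - 6)/(y - 6) + 1| < 30|y + 4|/(10·5) = (3/5)|y + 4|, which is < ε once |y + 4| < (5/3)ε.
Take δ = min(5, (5/3)ε). Then 0 < |y + 4| < δ forces both bounds, so |(-4y - 6)/(y - 6) + 1| < ε.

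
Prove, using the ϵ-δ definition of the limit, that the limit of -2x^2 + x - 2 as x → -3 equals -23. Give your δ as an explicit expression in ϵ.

δ = min(1, ϵ/15)

Let ϵ > 0. We want δ > 0 such that 0 < |x + 3| < δ implies |(-2x^2 + x - 2) + 23| < ϵ.
(-2x^2 + x - 2) + 23 = -2x^2 + x + 21 = (x + 3)(-2x + 7).
So |(-2x^2 + x - 2) + 23| = |x + 3|·|-2x + 7|.
Require δ ≤ 1. Then |x + 3| < 1 gives |x| < 4, and by the triangle inequality |-2x + 7| ≤ 2·4 + 7 = 15.
Hence |(-2x^2 + x - 2) + 23| ≤ 15|x + 3| < ϵ provided |x + 3| < ϵ/15.
Take δ = min(1, ϵ/15). Then 0 < |x + 3| < δ gives both |x + 3| < 1 and |x + 3| < ϵ/15, so |(-2x^2 + x - 2) + 23| < ϵ.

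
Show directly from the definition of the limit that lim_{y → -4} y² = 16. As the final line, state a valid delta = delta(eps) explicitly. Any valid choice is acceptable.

delta = min(1, eps/9)

Suppose eps > 0. We seek delta > 0 with 0 < |y + 4| < delta ⇒ |y² − 16| < eps.
Factor: y² − 16 = (y + 4)(y - 4), so |y² − 16| = |y + 4|·|y - 4|.
Restrict delta ≤ 1. Then |y + 4| < 1 gives |y| < 5, so by the triangle inequality |y - 4| ≤ 5 + 4 = 9.
Hence |y² − 16| ≤ 9|y + 4|, which is < eps once |y + 4| < eps/9.
Take delta = min(1, eps/9). If 0 < |y + 4| < delta then both bounds hold and |y² − 16| ≤ 9|y + 4| < 9·(eps/9) = eps.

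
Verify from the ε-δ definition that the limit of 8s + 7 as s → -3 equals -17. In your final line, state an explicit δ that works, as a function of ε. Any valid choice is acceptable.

Let ε > 0 be given. We need δ > 0 so that 0 < |s + 3| < δ implies |(8s + 7) + 17| < ε.
|(8s + 7) + 17| = |8s + 24| = 8|s + 3|.
Thus it suffices that |s + 3| < ε/8.
Take δ = ε/8. If 0 < |s + 3| < δ then |(8s + 7) + 17| = 8|s + 3| < 8·(ε/8) = ε.

δ = ε/8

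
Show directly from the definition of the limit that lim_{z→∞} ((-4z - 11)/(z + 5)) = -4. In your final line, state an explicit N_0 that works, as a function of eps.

N_0 = 9/eps

Let eps > 0. We seek N_0 > 0 such that z > N_0 implies |(-4z - 11)/(z + 5) + 4| < eps.
(-4z - 11)/(z + 5) + 4 = ((-4z - 11) − (-4)(z + 5)) / ((z + 5)) = 9/((z + 5)).
For z > 0 we have z + 5 > z, so |(-4z - 11)/(z + 5) + 4| = 9/((z + 5)) < 9/(z) = 9/z.
Thus |(-4z - 11)/(z + 5) + 4| < eps whenever z > 9/eps.
Take N_0 = 9/eps. If z > N_0 then |(-4z - 11)/(z + 5) + 4| < 9/z < eps.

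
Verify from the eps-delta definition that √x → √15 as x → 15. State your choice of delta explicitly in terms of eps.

delta = min(15, √15·eps)

Let eps > 0 be given. We want delta > 0 such that 0 < |x − 15| < delta implies |√x − √15| < eps.
Rationalise: √x − √15 = (x − 15)/(√x + √15), so |√x − √15| = |x − 15|/(√x + √15).
Restrict delta ≤ 15 so that |x − 15| < 15 forces x > 0, and then √x + √15 > √15.
Hence |√x − √15| < |x − 15|/√15, which is < eps once |x − 15| < √15·eps.
Take delta = min(15, √15·eps). If 0 < |x − 15| < delta then x > 0 and |√x − √15| < |x − 15|/√15 < eps.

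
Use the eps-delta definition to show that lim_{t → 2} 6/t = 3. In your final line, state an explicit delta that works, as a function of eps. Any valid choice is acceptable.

delta = min(1, (1/3)eps)

Let eps > 0 be given. We seek delta > 0 such that 0 < |t − 2| < delta implies |6/t − 3| < eps.
|6/t − 3| = 6·|2 − t|/(2·|t|) = 6|t − 2|/(2|t|).
Restrict delta ≤ 1. Then |t − 2| < 1 gives |t| > 1, so 2|t| > 2.
Then |6/t − 3| < 6|t − 2|/2, which is < eps when |t − 2| < (1/3)eps.
Take delta = min(1, (1/3)eps). Then 0 < |t − 2| < delta gives both |t − 2| < 1 and |t − 2| < (1/3)eps, so |6/t − 3| < eps.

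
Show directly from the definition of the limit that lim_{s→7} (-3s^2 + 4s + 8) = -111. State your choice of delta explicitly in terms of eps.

delta = min(1, eps/41)

Let eps > 0 be given. We want delta > 0 such that 0 < |s − 7| < delta implies |(-3s^2 + 4s + 8) + 111| < eps.
(-3s^2 + 4s + 8) + 111 = -3s^2 + 4s + 119 = (s − 7)(-3s - 17).
So |(-3s^2 + 4s + 8) + 111| = |s − 7|·|-3s - 17|.
Require delta ≤ 1. Then |s − 7| < 1 gives |s| < 8, and by the triangle inequality |-3s - 17| ≤ 3·8 + 17 = 41.
Hence |(-3s^2 + 4s + 8) + 111| ≤ 41|s − 7| < eps provided |s − 7| < eps/41.
Take delta = min(1, eps/41). Then 0 < |s − 7| < delta gives both |s − 7| < 1 and |s − 7| < eps/41, so |(-3s^2 + 4s + 8) + 111| < eps.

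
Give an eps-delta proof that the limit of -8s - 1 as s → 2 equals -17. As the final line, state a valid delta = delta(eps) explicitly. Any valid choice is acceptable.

delta = eps/8

Let eps > 0 be given. We need delta > 0 so that 0 < |s − 2| < delta implies |(-8s - 1) + 17| < eps.
|(-8s - 1) + 17| = |-8s + 16| = 8|s − 2|.
Thus it suffices that |s − 2| < eps/8.
Take delta = eps/8. If 0 < |s − 2| < delta then |(-8s - 1) + 17| = 8|s − 2| < 8·(eps/8) = eps.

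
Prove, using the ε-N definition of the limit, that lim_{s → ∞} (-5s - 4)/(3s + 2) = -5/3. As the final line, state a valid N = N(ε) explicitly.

N = (2/9)/ε

Let ε > 0. We seek N > 0 such that s > N implies |(-5s - 4)/(3s + 2) + 5/3| < ε.
(-5s - 4)/(3s + 2) + 5/3 = (3(-5s - 4) − (-5)(3s + 2)) / (3(3s + 2)) = -2/(3(3s + 2)).
For s > 0 we have 3s + 2 > 3s, so |(-5s - 4)/(3s + 2) + 5/3| = 2/(3(3s + 2)) < 2/(3·3s) = (2/9)/s.
Thus |(-5s - 4)/(3s + 2) + 5/3| < ε whenever s > (2/9)/ε.
Take N = (2/9)/ε. If s > N then |(-5s - 4)/(3s + 2) + 5/3| < (2/9)/s < ε.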